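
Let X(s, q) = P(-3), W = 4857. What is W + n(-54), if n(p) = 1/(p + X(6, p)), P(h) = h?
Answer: 276848/57 ≈ 4857.0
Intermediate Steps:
X(s, q) = -3
n(p) = 1/(-3 + p) (n(p) = 1/(p - 3) = 1/(-3 + p))
W + n(-54) = 4857 + 1/(-3 - 54) = 4857 + 1/(-57) = 4857 - 1/57 = 276848/57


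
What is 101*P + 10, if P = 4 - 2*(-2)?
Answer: 818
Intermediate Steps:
P = 8 (P = 4 + 4 = 8)
101*P + 10 = 101*8 + 10 = 808 + 10 = 818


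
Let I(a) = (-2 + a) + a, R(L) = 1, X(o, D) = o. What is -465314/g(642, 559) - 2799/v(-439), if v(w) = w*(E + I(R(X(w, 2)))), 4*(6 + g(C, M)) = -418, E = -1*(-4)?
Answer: 1634801347/388076 ≈ 4212.6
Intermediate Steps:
E = 4
g(C, M) = -221/2 (g(C, M) = -6 + (¼)*(-418) = -6 - 209/2 = -221/2)
I(a) = -2 + 2*a
v(w) = 4*w (v(w) = w*(4 + (-2 + 2*1)) = w*(4 + (-2 + 2)) = w*(4 + 0) = w*4 = 4*w)
-465314/g(642, 559) - 2799/v(-439) = -465314/(-221/2) - 2799/(4*(-439)) = -465314*(-2/221) - 2799/(-1756) = 930628/221 - 2799*(-1/1756) = 930628/221 + 2799/1756 = 1634801347/388076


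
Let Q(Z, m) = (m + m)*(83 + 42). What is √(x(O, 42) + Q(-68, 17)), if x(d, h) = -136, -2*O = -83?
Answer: 11*√34 ≈ 64.141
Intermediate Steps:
O = 83/2 (O = -½*(-83) = 83/2 ≈ 41.500)
Q(Z, m) = 250*m (Q(Z, m) = (2*m)*125 = 250*m)
√(x(O, 42) + Q(-68, 17)) = √(-136 + 250*17) = √(-136 + 4250) = √4114 = 11*√34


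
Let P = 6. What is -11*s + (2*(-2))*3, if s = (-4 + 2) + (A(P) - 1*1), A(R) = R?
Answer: -45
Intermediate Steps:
s = 3 (s = (-4 + 2) + (6 - 1*1) = -2 + (6 - 1) = -2 + 5 = 3)
-11*s + (2*(-2))*3 = -11*3 + (2*(-2))*3 = -33 - 4*3 = -33 - 12 = -45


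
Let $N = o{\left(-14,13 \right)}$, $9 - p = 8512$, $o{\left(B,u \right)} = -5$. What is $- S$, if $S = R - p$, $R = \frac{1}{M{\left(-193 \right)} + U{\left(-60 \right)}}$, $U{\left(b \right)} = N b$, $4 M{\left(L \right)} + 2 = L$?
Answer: $- \frac{8545519}{1005} \approx -8503.0$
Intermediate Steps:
$M{\left(L \right)} = - \frac{1}{2} + \frac{L}{4}$
$p = -8503$ ($p = 9 - 8512 = -8503$)
$N = -5$
$U{\left(b \right)} = - 5 b$
$R = \frac{4}{1005}$ ($R = \frac{1}{\left(- \frac{1}{2} + \frac{1}{4} \left(-193\right)\right) - -300} = \frac{1}{\left(- \frac{1}{2} - \frac{193}{4}\right) + 300} = \frac{1}{- \frac{195}{4} + 300} = \frac{1}{\frac{1005}{4}} = \frac{4}{1005} \approx 0.0039801$)
$S = \frac{8545519}{1005}$ ($S = \frac{4}{1005} - -8503 = \frac{4}{1005} + 8503 = \frac{8545519}{1005} \approx 8503.0$)
$- S = \left(-1\right) \frac{8545519}{1005} = - \frac{8545519}{1005}$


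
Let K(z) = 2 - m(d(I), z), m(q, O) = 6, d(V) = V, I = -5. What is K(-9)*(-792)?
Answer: 3168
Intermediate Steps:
K(z) = -4 (K(z) = 2 - 1*6 = 2 - 6 = -4)
K(-9)*(-792) = -4*(-792) = 3168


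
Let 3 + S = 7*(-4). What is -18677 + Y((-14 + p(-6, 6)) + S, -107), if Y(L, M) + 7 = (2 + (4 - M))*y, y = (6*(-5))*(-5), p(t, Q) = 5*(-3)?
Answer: -1734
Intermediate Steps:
p(t, Q) = -15
S = -31 (S = -3 + 7*(-4) = -3 - 28 = -31)
y = 150 (y = -30*(-5) = 150)
Y(L, M) = 893 - 150*M (Y(L, M) = -7 + (2 + (4 - M))*150 = -7 + (6 - M)*150 = -7 + (900 - 150*M) = 893 - 150*M)
-18677 + Y((-14 + p(-6, 6)) + S, -107) = -18677 + (893 - 150*(-107)) = -18677 + (893 + 16050) = -18677 + 16943 = -1734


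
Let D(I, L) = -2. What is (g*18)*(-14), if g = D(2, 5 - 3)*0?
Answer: 0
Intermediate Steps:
g = 0 (g = -2*0 = 0)
(g*18)*(-14) = (0*18)*(-14) = 0*(-14) = 0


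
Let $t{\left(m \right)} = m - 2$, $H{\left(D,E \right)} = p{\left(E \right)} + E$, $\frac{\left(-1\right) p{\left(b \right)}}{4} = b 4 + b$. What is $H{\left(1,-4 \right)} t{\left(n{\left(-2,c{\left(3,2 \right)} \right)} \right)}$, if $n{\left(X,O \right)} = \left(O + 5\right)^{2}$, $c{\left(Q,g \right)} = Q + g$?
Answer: $7448$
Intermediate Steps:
$p{\left(b \right)} = - 20 b$ ($p{\left(b \right)} = - 4 \left(b 4 + b\right) = - 4 \left(4 b + b\right) = - 4 \cdot 5 b = - 20 b$)
$n{\left(X,O \right)} = \left(5 + O\right)^{2}$
$H{\left(D,E \right)} = - 19 E$ ($H{\left(D,E \right)} = - 20 E + E = - 19 E$)
$t{\left(m \right)} = -2 + m$ ($t{\left(m \right)} = m - 2 = -2 + m$)
$H{\left(1,-4 \right)} t{\left(n{\left(-2,c{\left(3,2 \right)} \right)} \right)} = \left(-19\right) \left(-4\right) \left(-2 + \left(5 + \left(3 + 2\right)\right)^{2}\right) = 76 \left(-2 + \left(5 + 5\right)^{2}\right) = 76 \left(-2 + 10^{2}\right) = 76 \left(-2 + 100\right) = 76 \cdot 98 = 7448$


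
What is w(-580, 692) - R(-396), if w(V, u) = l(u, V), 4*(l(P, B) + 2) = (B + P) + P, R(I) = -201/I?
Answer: 26201/132 ≈ 198.49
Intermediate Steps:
l(P, B) = -2 + P/2 + B/4 (l(P, B) = -2 + ((B + P) + P)/4 = -2 + (B + 2*P)/4 = -2 + (P/2 + B/4) = -2 + P/2 + B/4)
w(V, u) = -2 + u/2 + V/4
w(-580, 692) - R(-396) = (-2 + (½)*692 + (¼)*(-580)) - (-201)/(-396) = (-2 + 346 - 145) - (-201)*(-1)/396 = 199 - 1*67/132 = 199 - 67/132 = 26201/132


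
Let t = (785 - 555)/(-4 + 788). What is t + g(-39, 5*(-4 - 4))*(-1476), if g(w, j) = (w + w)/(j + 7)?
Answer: -15042127/4312 ≈ -3488.4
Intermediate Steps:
g(w, j) = 2*w/(7 + j) (g(w, j) = (2*w)/(7 + j) = 2*w/(7 + j))
t = 115/392 (t = 230/784 = 230*(1/784) = 115/392 ≈ 0.29337)
t + g(-39, 5*(-4 - 4))*(-1476) = 115/392 + (2*(-39)/(7 + 5*(-4 - 4)))*(-1476) = 115/392 + (2*(-39)/(7 + 5*(-8)))*(-1476) = 115/392 + (2*(-39)/(7 - 40))*(-1476) = 115/392 + (2*(-39)/(-33))*(-1476) = 115/392 + (2*(-39)*(-1/33))*(-1476) = 115/392 + (26/11)*(-1476) = 115/392 - 38376/11 = -15042127/4312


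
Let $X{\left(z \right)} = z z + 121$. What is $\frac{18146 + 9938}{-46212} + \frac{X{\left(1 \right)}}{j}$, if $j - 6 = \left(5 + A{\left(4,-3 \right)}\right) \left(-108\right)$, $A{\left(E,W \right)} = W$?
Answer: $- \frac{480646}{404355} \approx -1.1887$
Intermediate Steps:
$X{\left(z \right)} = 121 + z^{2}$ ($X{\left(z \right)} = z^{2} + 121 = 121 + z^{2}$)
$j = -210$ ($j = 6 + \left(5 - 3\right) \left(-108\right) = 6 + 2 \left(-108\right) = 6 - 216 = -210$)
$\frac{18146 + 9938}{-46212} + \frac{X{\left(1 \right)}}{j} = \frac{18146 + 9938}{-46212} + \frac{121 + 1^{2}}{-210} = 28084 \left(- \frac{1}{46212}\right) + \left(121 + 1\right) \left(- \frac{1}{210}\right) = - \frac{7021}{11553} + 122 \left(- \frac{1}{210}\right) = - \frac{7021}{11553} - \frac{61}{105} = - \frac{480646}{404355}$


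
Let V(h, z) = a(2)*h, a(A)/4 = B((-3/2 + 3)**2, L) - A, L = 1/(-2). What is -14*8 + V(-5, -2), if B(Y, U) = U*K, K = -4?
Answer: -112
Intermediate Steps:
L = -1/2 ≈ -0.50000
B(Y, U) = -4*U (B(Y, U) = U*(-4) = -4*U)
a(A) = 8 - 4*A (a(A) = 4*(-4*(-1/2) - A) = 4*(2 - A) = 8 - 4*A)
V(h, z) = 0 (V(h, z) = (8 - 4*2)*h = (8 - 8)*h = 0*h = 0)
-14*8 + V(-5, -2) = -14*8 + 0 = -112 + 0 = -112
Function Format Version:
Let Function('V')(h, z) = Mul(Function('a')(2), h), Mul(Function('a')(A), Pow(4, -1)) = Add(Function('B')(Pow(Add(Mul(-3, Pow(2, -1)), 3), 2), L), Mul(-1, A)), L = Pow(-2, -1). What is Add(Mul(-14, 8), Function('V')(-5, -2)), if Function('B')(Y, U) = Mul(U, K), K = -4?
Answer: -112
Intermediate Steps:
L = Rational(-1, 2) ≈ -0.50000
Function('B')(Y, U) = Mul(-4, U) (Function('B')(Y, U) = Mul(U, -4) = Mul(-4, U))
Function('a')(A) = Add(8, Mul(-4, A)) (Function('a')(A) = Mul(4, Add(Mul(-4, Rational(-1, 2)), Mul(-1, A))) = Mul(4, Add(2, Mul(-1, A))) = Add(8, Mul(-4, A)))
Function('V')(h, z) = 0 (Function('V')(h, z) = Mul(Add(8, Mul(-4, 2)), h) = Mul(Add(8, -8), h) = Mul(0, h) = 0)
Add(Mul(-14, 8), Function('V')(-5, -2)) = Add(Mul(-14, 8), 0) = Add(-112, 0) = -112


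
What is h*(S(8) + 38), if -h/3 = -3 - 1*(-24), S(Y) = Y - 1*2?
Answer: -2772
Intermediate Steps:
S(Y) = -2 + Y (S(Y) = Y - 2 = -2 + Y)
h = -63 (h = -3*(-3 - 1*(-24)) = -3*(-3 + 24) = -3*21 = -63)
h*(S(8) + 38) = -63*((-2 + 8) + 38) = -63*(6 + 38) = -63*44 = -2772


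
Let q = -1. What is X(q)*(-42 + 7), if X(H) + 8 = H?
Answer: 315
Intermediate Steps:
X(H) = -8 + H
X(q)*(-42 + 7) = (-8 - 1)*(-42 + 7) = -9*(-35) = 315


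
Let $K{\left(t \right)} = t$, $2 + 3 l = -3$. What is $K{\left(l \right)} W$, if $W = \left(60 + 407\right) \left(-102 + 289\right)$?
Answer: $- \frac{436645}{3} \approx -1.4555 \cdot 10^{5}$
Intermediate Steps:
$l = - \frac{5}{3}$ ($l = - \frac{2}{3} + \frac{1}{3} \left(-3\right) = - \frac{2}{3} - 1 = - \frac{5}{3} \approx -1.6667$)
$W = 87329$ ($W = 467 \cdot 187 = 87329$)
$K{\left(l \right)} W = \left(- \frac{5}{3}\right) 87329 = - \frac{436645}{3}$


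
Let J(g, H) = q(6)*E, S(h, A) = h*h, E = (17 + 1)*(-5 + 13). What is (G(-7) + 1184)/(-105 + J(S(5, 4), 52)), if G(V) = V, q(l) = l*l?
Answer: 1177/5079 ≈ 0.23174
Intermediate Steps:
E = 144 (E = 18*8 = 144)
q(l) = l²
S(h, A) = h²
J(g, H) = 5184 (J(g, H) = 6²*144 = 36*144 = 5184)
(G(-7) + 1184)/(-105 + J(S(5, 4), 52)) = (-7 + 1184)/(-105 + 5184) = 1177/5079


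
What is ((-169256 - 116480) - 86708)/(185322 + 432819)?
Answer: -124148/206047 ≈ -0.60252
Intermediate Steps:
((-169256 - 116480) - 86708)/(185322 + 432819) = (-285736 - 86708)/618141 = -372444*1/618141 = -124148/206047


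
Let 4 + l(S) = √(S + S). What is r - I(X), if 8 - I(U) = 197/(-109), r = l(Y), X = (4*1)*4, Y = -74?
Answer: -1505/109 + 2*I*√37 ≈ -13.807 + 12.166*I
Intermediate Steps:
l(S) = -4 + √2*√S (l(S) = -4 + √(S + S) = -4 + √(2*S) = -4 + √2*√S)
X = 16 (X = 4*4 = 16)
r = -4 + 2*I*√37 (r = -4 + √2*√(-74) = -4 + √2*(I*√74) = -4 + 2*I*√37 ≈ -4.0 + 12.166*I)
I(U) = 1069/109 (I(U) = 8 - 197/(-109) = 8 - 197*(-1)/109 = 8 - 1*(-197/109) = 8 + 197/109 = 1069/109)
r - I(X) = (-4 + 2*I*√37) - 1*1069/109 = (-4 + 2*I*√37) - 1069/109 = -1505/109 + 2*I*√37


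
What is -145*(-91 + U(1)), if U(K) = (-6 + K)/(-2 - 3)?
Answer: 13050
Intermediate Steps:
U(K) = 6/5 - K/5 (U(K) = (-6 + K)/(-5) = (-6 + K)*(-⅕) = 6/5 - K/5)
-145*(-91 + U(1)) = -145*(-91 + (6/5 - ⅕*1)) = -145*(-91 + (6/5 - ⅕)) = -145*(-91 + 1) = -145*(-90) = 13050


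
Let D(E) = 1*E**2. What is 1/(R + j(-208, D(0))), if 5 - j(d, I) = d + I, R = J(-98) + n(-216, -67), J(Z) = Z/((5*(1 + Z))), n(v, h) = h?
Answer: 485/70908 ≈ 0.0068398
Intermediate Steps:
D(E) = E**2
J(Z) = Z/(5 + 5*Z)
R = -32397/485 (R = (1/5)*(-98)/(1 - 98) - 67 = (1/5)*(-98)/(-97) - 67 = (1/5)*(-98)*(-1/97) - 67 = 98/485 - 67 = -32397/485 ≈ -66.798)
j(d, I) = 5 - I - d (j(d, I) = 5 - (d + I) = 5 - (I + d) = 5 + (-I - d) = 5 - I - d)
1/(R + j(-208, D(0))) = 1/(-32397/485 + (5 - 1*0**2 - 1*(-208))) = 1/(-32397/485 + (5 - 1*0 + 208)) = 1/(-32397/485 + (5 + 0 + 208)) = 1/(-32397/485 + 213) = 1/(70908/485) = 485/70908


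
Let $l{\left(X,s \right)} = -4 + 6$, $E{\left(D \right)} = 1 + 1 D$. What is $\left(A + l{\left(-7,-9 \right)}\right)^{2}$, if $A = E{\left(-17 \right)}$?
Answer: $196$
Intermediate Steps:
$E{\left(D \right)} = 1 + D$
$l{\left(X,s \right)} = 2$
$A = -16$ ($A = 1 - 17 = -16$)
$\left(A + l{\left(-7,-9 \right)}\right)^{2} = \left(-16 + 2\right)^{2} = \left(-14\right)^{2} = 196$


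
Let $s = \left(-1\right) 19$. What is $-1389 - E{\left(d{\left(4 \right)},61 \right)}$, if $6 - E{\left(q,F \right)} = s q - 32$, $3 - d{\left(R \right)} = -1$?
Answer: $-1503$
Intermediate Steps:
$d{\left(R \right)} = 4$ ($d{\left(R \right)} = 3 - -1 = 3 + 1 = 4$)
$s = -19$
$E{\left(q,F \right)} = 38 + 19 q$ ($E{\left(q,F \right)} = 6 - \left(- 19 q - 32\right) = 6 - \left(-32 - 19 q\right) = 6 + \left(32 + 19 q\right) = 38 + 19 q$)
$-1389 - E{\left(d{\left(4 \right)},61 \right)} = -1389 - \left(38 + 19 \cdot 4\right) = -1389 - \left(38 + 76\right) = -1389 - 114 = -1503$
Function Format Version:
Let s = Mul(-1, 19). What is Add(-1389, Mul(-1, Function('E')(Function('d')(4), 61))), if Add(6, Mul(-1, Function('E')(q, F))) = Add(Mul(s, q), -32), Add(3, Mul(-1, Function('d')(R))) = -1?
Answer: -1503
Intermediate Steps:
Function('d')(R) = 4 (Function('d')(R) = Add(3, Mul(-1, -1)) = Add(3, 1) = 4)
s = -19
Function('E')(q, F) = Add(38, Mul(19, q)) (Function('E')(q, F) = Add(6, Mul(-1, Add(Mul(-19, q), -32))) = Add(6, Mul(-1, Add(-32, Mul(-19, q)))) = Add(6, Add(32, Mul(19, q))) = Add(38, Mul(19, q)))
Add(-1389, Mul(-1, Function('E')(Function('d')(4), 61))) = Add(-1389, Mul(-1, Add(38, Mul(19, 4)))) = Add(-1389, Mul(-1, Add(38, 76))) = Add(-1389, Mul(-1, 114)) = Add(-1389, -114) = -1503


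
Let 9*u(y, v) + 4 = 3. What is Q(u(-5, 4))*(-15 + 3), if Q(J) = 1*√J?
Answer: -4*I ≈ -4.0*I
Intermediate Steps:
u(y, v) = -⅑ (u(y, v) = -4/9 + (⅑)*3 = -4/9 + ⅓ = -⅑)
Q(J) = √J
Q(u(-5, 4))*(-15 + 3) = √(-⅑)*(-15 + 3) = (I/3)*(-12) = -4*I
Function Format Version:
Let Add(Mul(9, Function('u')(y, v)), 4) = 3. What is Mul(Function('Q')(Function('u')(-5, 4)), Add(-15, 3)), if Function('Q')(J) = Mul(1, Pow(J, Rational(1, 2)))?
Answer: Mul(-4, I) ≈ Mul(-4.0000, I)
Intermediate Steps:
Function('u')(y, v) = Rational(-1, 9) (Function('u')(y, v) = Add(Rational(-4, 9), Mul(Rational(1, 9), 3)) = Add(Rational(-4, 9), Rational(1, 3)) = Rational(-1, 9))
Function('Q')(J) = Pow(J, Rational(1, 2))
Mul(Function('Q')(Function('u')(-5, 4)), Add(-15, 3)) = Mul(Pow(Rational(-1, 9), Rational(1, 2)), Add(-15, 3)) = Mul(Mul(Rational(1, 3), I), -12) = Mul(-4, I)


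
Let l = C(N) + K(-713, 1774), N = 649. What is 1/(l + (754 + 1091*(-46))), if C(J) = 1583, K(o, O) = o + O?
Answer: -1/46788 ≈ -2.1373e-5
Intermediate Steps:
K(o, O) = O + o
l = 2644 (l = 1583 + (1774 - 713) = 1583 + 1061 = 2644)
1/(l + (754 + 1091*(-46))) = 1/(2644 + (754 + 1091*(-46))) = 1/(2644 + (754 - 50186)) = 1/(2644 - 49432) = 1/(-46788) = -1/46788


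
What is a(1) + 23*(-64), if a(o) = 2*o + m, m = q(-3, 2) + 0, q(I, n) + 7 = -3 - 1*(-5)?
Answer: -1475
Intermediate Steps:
q(I, n) = -5 (q(I, n) = -7 + (-3 - 1*(-5)) = -7 + (-3 + 5) = -7 + 2 = -5)
m = -5 (m = -5 + 0 = -5)
a(o) = -5 + 2*o (a(o) = 2*o - 5 = -5 + 2*o)
a(1) + 23*(-64) = (-5 + 2*1) + 23*(-64) = (-5 + 2) - 1472 = -3 - 1472 = -1475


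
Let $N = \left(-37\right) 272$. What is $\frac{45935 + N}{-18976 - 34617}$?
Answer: $- \frac{35871}{53593} \approx -0.66932$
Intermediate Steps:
$N = -10064$
$\frac{45935 + N}{-18976 - 34617} = \frac{45935 - 10064}{-18976 - 34617} = \frac{35871}{-53593} = 35871 \left(- \frac{1}{53593}\right) = - \frac{35871}{53593}$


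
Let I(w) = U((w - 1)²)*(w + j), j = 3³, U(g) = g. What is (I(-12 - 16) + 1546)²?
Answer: 497025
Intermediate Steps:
j = 27
I(w) = (-1 + w)²*(27 + w) (I(w) = (w - 1)²*(w + 27) = (-1 + w)²*(27 + w))
(I(-12 - 16) + 1546)² = ((-1 + (-12 - 16))²*(27 + (-12 - 16)) + 1546)² = ((-1 - 28)²*(27 - 28) + 1546)² = ((-29)²*(-1) + 1546)² = (841*(-1) + 1546)² = (-841 + 1546)² = 705² = 497025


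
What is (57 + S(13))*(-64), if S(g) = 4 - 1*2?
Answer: -3776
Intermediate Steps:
S(g) = 2 (S(g) = 4 - 2 = 2)
(57 + S(13))*(-64) = (57 + 2)*(-64) = 59*(-64) = -3776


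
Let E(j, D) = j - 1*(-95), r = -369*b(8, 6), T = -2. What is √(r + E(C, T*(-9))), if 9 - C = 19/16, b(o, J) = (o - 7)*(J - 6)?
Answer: √1645/4 ≈ 10.140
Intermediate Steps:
b(o, J) = (-7 + o)*(-6 + J)
r = 0 (r = -369*(42 - 7*6 - 6*8 + 6*8) = -369*(42 - 42 - 48 + 48) = -369*0 = 0)
C = 125/16 (C = 9 - 19/16 = 125/16 ≈ 7.8125)
E(j, D) = 95 + j (E(j, D) = j + 95 = 95 + j)
√(r + E(C, T*(-9))) = √(0 + (95 + 125/16)) = √(0 + 1645/16) = √(1645/16) = √1645/4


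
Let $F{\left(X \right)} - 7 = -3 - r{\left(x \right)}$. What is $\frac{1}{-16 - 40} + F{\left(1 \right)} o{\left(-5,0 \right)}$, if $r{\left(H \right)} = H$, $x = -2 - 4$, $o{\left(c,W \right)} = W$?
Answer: $- \frac{1}{56} \approx -0.017857$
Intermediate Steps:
$x = -6$ ($x = -2 - 4 = -6$)
$F{\left(X \right)} = 10$ ($F{\left(X \right)} = 7 - -3 = 7 + \left(-3 + 6\right) = 7 + 3 = 10$)
$\frac{1}{-16 - 40} + F{\left(1 \right)} o{\left(-5,0 \right)} = \frac{1}{-16 - 40} + 10 \cdot 0 = \frac{1}{-56} + 0 = - \frac{1}{56} + 0 = - \frac{1}{56}$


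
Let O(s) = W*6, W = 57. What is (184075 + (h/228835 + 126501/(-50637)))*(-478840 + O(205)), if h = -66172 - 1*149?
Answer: -340202516073871843958/3862505965 ≈ -8.8078e+10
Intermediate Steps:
O(s) = 342 (O(s) = 57*6 = 342)
h = -66321 (h = -66172 - 149 = -66321)
(184075 + (h/228835 + 126501/(-50637)))*(-478840 + O(205)) = (184075 + (-66321/228835 + 126501/(-50637)))*(-478840 + 342) = (184075 + (-66321*1/228835 + 126501*(-1/50637)))*(-478498) = (184075 + (-66321/228835 - 42167/16879))*(-478498) = (184075 - 10768717604/3862505965)*(-478498) = (710980016789771/3862505965)*(-478498) = -340202516073871843958/3862505965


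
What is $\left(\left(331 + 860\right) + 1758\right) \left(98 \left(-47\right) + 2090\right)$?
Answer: $-7419684$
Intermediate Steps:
$\left(\left(331 + 860\right) + 1758\right) \left(98 \left(-47\right) + 2090\right) = \left(1191 + 1758\right) \left(-4606 + 2090\right) = 2949 \left(-2516\right) = -7419684$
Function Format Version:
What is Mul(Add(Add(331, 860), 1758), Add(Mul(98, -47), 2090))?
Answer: -7419684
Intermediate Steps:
Mul(Add(Add(331, 860), 1758), Add(Mul(98, -47), 2090)) = Mul(Add(1191, 1758), Add(-4606, 2090)) = Mul(2949, -2516) = -7419684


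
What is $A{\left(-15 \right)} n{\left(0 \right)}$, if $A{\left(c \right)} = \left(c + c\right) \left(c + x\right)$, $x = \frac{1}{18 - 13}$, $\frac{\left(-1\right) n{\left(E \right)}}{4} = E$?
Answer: $0$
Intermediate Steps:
$n{\left(E \right)} = - 4 E$
$x = \frac{1}{5} \approx 0.2$
$A{\left(c \right)} = 2 c \left(\frac{1}{5} + c\right)$ ($A{\left(c \right)} = \left(c + c\right) \left(c + \frac{1}{5}\right) = 2 c \left(\frac{1}{5} + c\right)$)
$A{\left(-15 \right)} n{\left(0 \right)} = \frac{2}{5} \left(-15\right) \left(1 + 5 \left(-15\right)\right) \left(\left(-4\right) 0\right) = \frac{2}{5} \left(-15\right) \left(1 - 75\right) 0 = \frac{2}{5} \left(-15\right) \left(-74\right) 0 = 444 \cdot 0 = 0$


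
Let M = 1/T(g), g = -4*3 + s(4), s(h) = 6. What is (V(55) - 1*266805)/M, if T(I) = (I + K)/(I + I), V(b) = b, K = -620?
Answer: -41746375/3 ≈ -1.3915e+7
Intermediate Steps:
g = -6 (g = -4*3 + 6 = -12 + 6 = -6)
T(I) = (-620 + I)/(2*I) (T(I) = (I - 620)/(I + I) = (-620 + I)/((2*I)) = (-620 + I)*(1/(2*I)) = (-620 + I)/(2*I))
M = 6/313 (M = 1/((½)*(-620 - 6)/(-6)) = 1/((½)*(-⅙)*(-626)) = 1/(313/6) = 6/313 ≈ 0.019169)
(V(55) - 1*266805)/M = (55 - 1*266805)/(6/313) = (55 - 266805)*(313/6) = -266750*313/6 = -41746375/3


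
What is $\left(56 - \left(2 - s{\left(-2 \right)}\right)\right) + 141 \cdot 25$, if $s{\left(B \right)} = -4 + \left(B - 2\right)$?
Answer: $3571$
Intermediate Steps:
$s{\left(B \right)} = -6 + B$ ($s{\left(B \right)} = -4 + \left(B - 2\right) = -4 + \left(-2 + B\right) = -6 + B$)
$\left(56 - \left(2 - s{\left(-2 \right)}\right)\right) + 141 \cdot 25 = \left(56 - \left(2 - \left(-6 - 2\right)\right)\right) + 141 \cdot 25 = \left(56 - \left(2 - -8\right)\right) + 3525 = \left(56 - \left(2 + 8\right)\right) + 3525 = \left(56 - 10\right) + 3525 = 46 + 3525 = 3571$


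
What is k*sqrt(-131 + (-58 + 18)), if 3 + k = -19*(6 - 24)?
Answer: 1017*I*sqrt(19) ≈ 4433.0*I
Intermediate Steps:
k = 339 (k = -3 - 19*(6 - 24) = -3 - 19*(-18) = -3 + 342 = 339)
k*sqrt(-131 + (-58 + 18)) = 339*sqrt(-131 + (-58 + 18)) = 339*sqrt(-131 - 40) = 339*sqrt(-171) = 339*(3*I*sqrt(19)) = 1017*I*sqrt(19)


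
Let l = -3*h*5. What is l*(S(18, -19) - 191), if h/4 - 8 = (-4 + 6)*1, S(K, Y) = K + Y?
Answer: 115200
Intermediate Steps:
h = 40 (h = 32 + 4*((-4 + 6)*1) = 32 + 4*(2*1) = 32 + 4*2 = 32 + 8 = 40)
l = -600 (l = -3*40*5 = -120*5 = -600)
l*(S(18, -19) - 191) = -600*((18 - 19) - 191) = -600*(-1 - 191) = -600*(-192) = 115200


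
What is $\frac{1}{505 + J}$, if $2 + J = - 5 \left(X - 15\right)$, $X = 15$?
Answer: $\frac{1}{503} \approx 0.0019881$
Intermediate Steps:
$J = -2$ ($J = -2 - 5 \left(15 - 15\right) = -2 - 0 = -2 + 0 = -2$)
$\frac{1}{505 + J} = \frac{1}{505 - 2} = \frac{1}{503}$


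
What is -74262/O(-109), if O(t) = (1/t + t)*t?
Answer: -37131/5941 ≈ -6.2500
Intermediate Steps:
O(t) = t*(t + 1/t) (O(t) = (t + 1/t)*t = t*(t + 1/t))
-74262/O(-109) = -74262/(1 + (-109)²) = -74262/(1 + 11881) = -74262/11882 = -74262*1/11882 = -37131/5941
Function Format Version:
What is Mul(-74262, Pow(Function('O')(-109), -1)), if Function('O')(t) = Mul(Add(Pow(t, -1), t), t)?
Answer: Rational(-37131, 5941) ≈ -6.2500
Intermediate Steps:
Function('O')(t) = Mul(t, Add(t, Pow(t, -1))) (Function('O')(t) = Mul(Add(t, Pow(t, -1)), t) = Mul(t, Add(t, Pow(t, -1))))
Mul(-74262, Pow(Function('O')(-109), -1)) = Mul(-74262, Pow(Add(1, Pow(-109, 2)), -1)) = Mul(-74262, Pow(Add(1, 11881), -1)) = Mul(-74262, Pow(11882, -1)) = Mul(-74262, Rational(1, 11882)) = Rational(-37131, 5941)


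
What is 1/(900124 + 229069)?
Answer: 1/1129193 ≈ 8.8559e-7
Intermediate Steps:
1/(900124 + 229069) = 1/1129193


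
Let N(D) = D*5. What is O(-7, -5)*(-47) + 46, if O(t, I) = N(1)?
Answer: -189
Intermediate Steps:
N(D) = 5*D
O(t, I) = 5 (O(t, I) = 5*1 = 5)
O(-7, -5)*(-47) + 46 = 5*(-47) + 46 = -235 + 46 = -189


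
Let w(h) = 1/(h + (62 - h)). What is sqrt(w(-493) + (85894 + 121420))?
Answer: sqrt(796915078)/62 ≈ 455.32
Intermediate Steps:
w(h) = 1/62
sqrt(w(-493) + (85894 + 121420)) = sqrt(1/62 + (85894 + 121420)) = sqrt(1/62 + 207314) = sqrt(12853469/62) = sqrt(796915078)/62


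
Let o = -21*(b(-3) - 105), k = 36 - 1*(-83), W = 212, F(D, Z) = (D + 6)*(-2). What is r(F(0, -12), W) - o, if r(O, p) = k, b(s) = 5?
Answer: -1981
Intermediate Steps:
F(D, Z) = -12 - 2*D (F(D, Z) = (6 + D)*(-2) = -12 - 2*D)
k = 119 (k = 36 + 83 = 119)
r(O, p) = 119
o = 2100 (o = -21*(5 - 105) = -21*(-100) = 2100)
r(F(0, -12), W) - o = 119 - 1*2100 = 119 - 2100 = -1981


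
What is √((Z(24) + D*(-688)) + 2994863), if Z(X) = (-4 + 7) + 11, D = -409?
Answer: 41*√1949 ≈ 1810.0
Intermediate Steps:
Z(X) = 14 (Z(X) = 3 + 11 = 14)
√((Z(24) + D*(-688)) + 2994863) = √((14 - 409*(-688)) + 2994863) = √((14 + 281392) + 2994863) = √(281406 + 2994863) = √3276269 = 41*√1949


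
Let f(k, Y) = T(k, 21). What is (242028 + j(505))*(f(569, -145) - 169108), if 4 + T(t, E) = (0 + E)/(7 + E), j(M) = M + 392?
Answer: -164325401625/4 ≈ -4.1081e+10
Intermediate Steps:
j(M) = 392 + M
T(t, E) = -4 + E/(7 + E) (T(t, E) = -4 + (0 + E)/(7 + E) = -4 + E/(7 + E))
f(k, Y) = -13/4 (f(k, Y) = (-28 - 3*21)/(7 + 21) = (-28 - 63)/28 = (1/28)*(-91) = -13/4)
(242028 + j(505))*(f(569, -145) - 169108) = (242028 + (392 + 505))*(-13/4 - 169108) = (242028 + 897)*(-676445/4) = 242925*(-676445/4) = -164325401625/4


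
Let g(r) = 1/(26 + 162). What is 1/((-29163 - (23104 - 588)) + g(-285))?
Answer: -188/9715651 ≈ -1.9350e-5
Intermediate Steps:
g(r) = 1/188
1/((-29163 - (23104 - 588)) + g(-285)) = 1/((-29163 - (23104 - 588)) + 1/188) = 1/((-29163 - 1*22516) + 1/188) = 1/((-29163 - 22516) + 1/188) = 1/(-51679 + 1/188) = 1/(-9715651/188) = -188/9715651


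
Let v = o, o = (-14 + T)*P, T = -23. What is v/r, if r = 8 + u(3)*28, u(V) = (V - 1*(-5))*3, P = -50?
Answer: 185/68 ≈ 2.7206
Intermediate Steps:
u(V) = 15 + 3*V (u(V) = (V + 5)*3 = (5 + V)*3 = 15 + 3*V)
o = 1850 (o = (-14 - 23)*(-50) = -37*(-50) = 1850)
v = 1850
r = 680 (r = 8 + (15 + 3*3)*28 = 8 + (15 + 9)*28 = 8 + 24*28 = 8 + 672 = 680)
v/r = 1850/680 = 1850*(1/680) = 185/68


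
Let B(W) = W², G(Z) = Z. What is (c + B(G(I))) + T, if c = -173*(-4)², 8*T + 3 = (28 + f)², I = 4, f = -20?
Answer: -21955/8 ≈ -2744.4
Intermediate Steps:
T = 61/8 (T = -3/8 + (28 - 20)²/8 = -3/8 + (⅛)*8² = -3/8 + (⅛)*64 = -3/8 + 8 = 61/8 ≈ 7.6250)
c = -2768 (c = -173*16 = -2768)
(c + B(G(I))) + T = (-2768 + 4²) + 61/8 = (-2768 + 16) + 61/8 = -2752 + 61/8 = -21955/8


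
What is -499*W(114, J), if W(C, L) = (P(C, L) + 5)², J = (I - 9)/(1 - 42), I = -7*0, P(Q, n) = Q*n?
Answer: -756165139/1681 ≈ -4.4983e+5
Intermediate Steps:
I = 0
J = 9/41 (J = (0 - 9)/(1 - 42) = -9/(-41) = -9*(-1/41) = 9/41 ≈ 0.21951)
W(C, L) = (5 + C*L)² (W(C, L) = (C*L + 5)² = (5 + C*L)²)
-499*W(114, J) = -499*(5 + 114*(9/41))² = -499*(5 + 1026/41)² = -499*(1231/41)² = -499*1515361/1681 = -756165139/1681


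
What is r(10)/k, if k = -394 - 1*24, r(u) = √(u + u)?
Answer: -√5/209 ≈ -0.010699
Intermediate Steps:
r(u) = √2*√u (r(u) = √(2*u) = √2*√u)
k = -418 (k = -394 - 24 = -418)
r(10)/k = (√2*√10)/(-418) = (2*√5)*(-1/418) = -√5/209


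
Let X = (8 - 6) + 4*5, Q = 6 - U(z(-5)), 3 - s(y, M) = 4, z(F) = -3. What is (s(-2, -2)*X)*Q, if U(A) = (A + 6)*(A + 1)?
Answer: -264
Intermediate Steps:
s(y, M) = -1 (s(y, M) = 3 - 1*4 = 3 - 4 = -1)
U(A) = (1 + A)*(6 + A) (U(A) = (6 + A)*(1 + A) = (1 + A)*(6 + A))
Q = 12 (Q = 6 - (6 + (-3)**2 + 7*(-3)) = 6 - (6 + 9 - 21) = 6 - 1*(-6) = 6 + 6 = 12)
X = 22 (X = 2 + 20 = 22)
(s(-2, -2)*X)*Q = -1*22*12 = -22*12 = -264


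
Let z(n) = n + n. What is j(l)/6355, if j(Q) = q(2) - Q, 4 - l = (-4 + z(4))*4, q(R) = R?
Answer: 14/6355 ≈ 0.0022030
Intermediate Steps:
z(n) = 2*n
l = -12 (l = 4 - (-4 + 2*4)*4 = 4 - (-4 + 8)*4 = 4 - 4*4 = 4 - 1*16 = 4 - 16 = -12)
j(Q) = 2 - Q
j(l)/6355 = (2 - 1*(-12))/6355 = (2 + 12)*(1/6355) = 14*(1/6355) = 14/6355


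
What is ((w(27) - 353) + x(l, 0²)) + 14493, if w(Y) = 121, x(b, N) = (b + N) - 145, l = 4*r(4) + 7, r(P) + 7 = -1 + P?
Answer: 14107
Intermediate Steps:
r(P) = -8 + P (r(P) = -7 + (-1 + P) = -8 + P)
l = -9 (l = 4*(-8 + 4) + 7 = 4*(-4) + 7 = -16 + 7 = -9)
x(b, N) = -145 + N + b (x(b, N) = (N + b) - 145 = -145 + N + b)
((w(27) - 353) + x(l, 0²)) + 14493 = ((121 - 353) + (-145 + 0² - 9)) + 14493 = (-232 + (-145 + 0 - 9)) + 14493 = (-232 - 154) + 14493 = -386 + 14493 = 14107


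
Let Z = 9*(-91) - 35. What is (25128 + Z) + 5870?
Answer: 30144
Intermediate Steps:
Z = -854 (Z = -819 - 35 = -854)
(25128 + Z) + 5870 = (25128 - 854) + 5870 = 24274 + 5870 = 30144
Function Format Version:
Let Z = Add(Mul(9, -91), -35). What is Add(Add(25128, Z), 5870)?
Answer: 30144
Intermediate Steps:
Z = -854 (Z = Add(-819, -35) = -854)
Add(Add(25128, Z), 5870) = Add(Add(25128, -854), 5870) = Add(24274, 5870) = 30144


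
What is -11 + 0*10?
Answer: -11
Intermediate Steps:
-11 + 0*10 = -11 + 0 = -11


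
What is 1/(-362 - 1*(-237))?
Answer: -1/125 ≈ -0.0080000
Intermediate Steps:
1/(-362 - 1*(-237)) = 1/(-362 + 237) = 1/(-125) = -1/125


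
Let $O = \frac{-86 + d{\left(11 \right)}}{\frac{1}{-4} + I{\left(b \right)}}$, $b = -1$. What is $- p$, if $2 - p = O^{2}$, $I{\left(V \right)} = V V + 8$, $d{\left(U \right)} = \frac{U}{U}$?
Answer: $\frac{4526}{49} \approx 92.367$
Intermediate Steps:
$d{\left(U \right)} = 1$
$I{\left(V \right)} = 8 + V^{2}$ ($I{\left(V \right)} = V^{2} + 8 = 8 + V^{2}$)
$O = - \frac{68}{7}$ ($O = \frac{-86 + 1}{\frac{1}{-4} + \left(8 + \left(-1\right)^{2}\right)} = - \frac{85}{- \frac{1}{4} + \left(8 + 1\right)} = - \frac{85}{- \frac{1}{4} + 9} = - \frac{85}{\frac{35}{4}} = \left(-85\right) \frac{4}{35} = - \frac{68}{7} \approx -9.7143$)
$p = - \frac{4526}{49}$ ($p = 2 - \left(- \frac{68}{7}\right)^{2} = 2 - \frac{4624}{49} = - \frac{4526}{49} \approx -92.367$)
$- p = \left(-1\right) \left(- \frac{4526}{49}\right) = \frac{4526}{49}$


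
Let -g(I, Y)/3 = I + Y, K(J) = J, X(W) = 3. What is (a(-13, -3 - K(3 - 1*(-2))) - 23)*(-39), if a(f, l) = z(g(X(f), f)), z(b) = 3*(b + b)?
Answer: -6123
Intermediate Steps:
g(I, Y) = -3*I - 3*Y (g(I, Y) = -3*(I + Y) = -3*I - 3*Y)
z(b) = 6*b (z(b) = 3*(2*b) = 6*b)
a(f, l) = -54 - 18*f (a(f, l) = 6*(-3*3 - 3*f) = 6*(-9 - 3*f) = -54 - 18*f)
(a(-13, -3 - K(3 - 1*(-2))) - 23)*(-39) = ((-54 - 18*(-13)) - 23)*(-39) = ((-54 + 234) - 23)*(-39) = (180 - 23)*(-39) = 157*(-39) = -6123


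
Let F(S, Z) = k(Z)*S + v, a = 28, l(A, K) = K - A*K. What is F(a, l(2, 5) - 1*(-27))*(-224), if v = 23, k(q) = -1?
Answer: 1120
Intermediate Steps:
l(A, K) = K - A*K
F(S, Z) = 23 - S (F(S, Z) = -S + 23 = 23 - S)
F(a, l(2, 5) - 1*(-27))*(-224) = (23 - 1*28)*(-224) = (23 - 28)*(-224) = -5*(-224) = 1120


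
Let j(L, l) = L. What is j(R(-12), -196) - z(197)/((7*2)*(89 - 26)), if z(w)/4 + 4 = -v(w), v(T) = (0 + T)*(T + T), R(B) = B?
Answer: 49984/147 ≈ 340.03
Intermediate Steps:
v(T) = 2*T**2 (v(T) = T*(2*T) = 2*T**2)
z(w) = -16 - 8*w**2 (z(w) = -16 + 4*(-2*w**2) = -16 - 8*w**2)
j(R(-12), -196) - z(197)/((7*2)*(89 - 26)) = -12 - (-16 - 8*197**2)/((7*2)*(89 - 26)) = -12 - (-16 - 8*38809)/(14*63) = -12 - (-16 - 310472)/882 = -12 - (-310488)/882 = -12 - 1*(-51748/147) = -12 + 51748/147 = 49984/147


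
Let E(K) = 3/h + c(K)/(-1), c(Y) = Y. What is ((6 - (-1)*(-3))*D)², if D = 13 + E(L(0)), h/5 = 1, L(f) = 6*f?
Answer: 41616/25 ≈ 1664.6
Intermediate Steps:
h = 5 (h = 5*1 = 5)
E(K) = ⅗ - K (E(K) = 3/5 + K/(-1) = 3*(⅕) + K*(-1) = ⅗ - K)
D = 68/5 (D = 13 + (⅗ - 6*0) = 13 + (⅗ - 1*0) = 13 + (⅗ + 0) = 13 + ⅗ = 68/5 ≈ 13.600)
((6 - (-1)*(-3))*D)² = ((6 - (-1)*(-3))*(68/5))² = ((6 - 1*3)*(68/5))² = ((6 - 3)*(68/5))² = (3*(68/5))² = (204/5)² = 41616/25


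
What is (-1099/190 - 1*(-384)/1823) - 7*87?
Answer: -212869847/346370 ≈ -614.57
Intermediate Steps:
(-1099/190 - 1*(-384)/1823) - 7*87 = (-1099*1/190 + 384*(1/1823)) - 609 = (-1099/190 + 384/1823) - 609 = -1930517/346370 - 609 = -212869847/346370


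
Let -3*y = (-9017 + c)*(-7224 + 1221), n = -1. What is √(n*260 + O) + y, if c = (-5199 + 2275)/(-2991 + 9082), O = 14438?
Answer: -109905867471/6091 + √14178 ≈ -1.8044e+7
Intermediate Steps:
c = -2924/6091 ≈ -0.48005
y = -109905867471/6091 (y = -(-9017 - 2924/6091)*(-7224 + 1221)/3 = -(-54925471)*(-6003)/18273 = -⅓*329717602413/6091 = -109905867471/6091 ≈ -1.8044e+7)
√(n*260 + O) + y = √(-1*260 + 14438) - 109905867471/6091 = √(-260 + 14438) - 109905867471/6091 = √14178 - 109905867471/6091 = -109905867471/6091 + √14178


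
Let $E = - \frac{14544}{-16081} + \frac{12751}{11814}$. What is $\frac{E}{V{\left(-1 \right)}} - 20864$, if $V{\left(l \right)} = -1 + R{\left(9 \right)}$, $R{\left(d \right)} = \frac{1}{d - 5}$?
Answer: $- \frac{5946397053758}{284971401} \approx -20867.0$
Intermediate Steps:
$R{\left(d \right)} = \frac{1}{-5 + d}$
$V{\left(l \right)} = - \frac{3}{4}$ ($V{\left(l \right)} = -1 + \frac{1}{-5 + 9} = -1 + \frac{1}{4} = - \frac{3}{4}$)
$E = \frac{376871647}{189980934}$ ($E = \left(-14544\right) \left(- \frac{1}{16081}\right) + 12751 \cdot \frac{1}{11814} = \frac{14544}{16081} + \frac{12751}{11814} = \frac{376871647}{189980934} \approx 1.9837$)
$\frac{E}{V{\left(-1 \right)}} - 20864 = \frac{376871647}{189980934 \left(- \frac{3}{4}\right)} - 20864 = \frac{376871647}{189980934} \left(- \frac{4}{3}\right) - 20864 = - \frac{753743294}{284971401} - 20864 = - \frac{5946397053758}{284971401}$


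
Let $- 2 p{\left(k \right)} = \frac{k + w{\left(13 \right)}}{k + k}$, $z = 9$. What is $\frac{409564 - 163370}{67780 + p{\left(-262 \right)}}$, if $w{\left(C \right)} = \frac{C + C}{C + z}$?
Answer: $\frac{2838124432}{781364971} \approx 3.6323$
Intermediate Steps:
$w{\left(C \right)} = \frac{2 C}{9 + C}$ ($w{\left(C \right)} = \frac{C + C}{C + 9} = \frac{2 C}{9 + C}$)
$p{\left(k \right)} = - \frac{\frac{13}{11} + k}{4 k}$ ($p{\left(k \right)} = - \frac{\left(k + 2 \cdot 13 \frac{1}{9 + 13}\right) \frac{1}{k + k}}{2} = - \frac{\left(k + 2 \cdot 13 \cdot \frac{1}{22}\right) \frac{1}{2 k}}{2} = - \frac{\left(k + \frac{13}{11}\right) \frac{1}{2 k}}{2} = - \frac{\left(\frac{13}{11} + k\right) \frac{1}{2 k}}{2} = - \frac{\frac{1}{2} \frac{1}{k} \left(\frac{13}{11} + k\right)}{2} = - \frac{\frac{13}{11} + k}{4 k}$)
$\frac{409564 - 163370}{67780 + p{\left(-262 \right)}} = \frac{409564 - 163370}{67780 + \frac{-13 - -2882}{44 \left(-262\right)}} = \frac{246194}{67780 + \frac{1}{44} \left(- \frac{1}{262}\right) \left(-13 + 2882\right)} = \frac{246194}{67780 + \frac{1}{44} \left(- \frac{1}{262}\right) 2869} = \frac{246194}{67780 - \frac{2869}{11528}} = \frac{246194}{\frac{781364971}{11528}} = 246194 \cdot \frac{11528}{781364971} = \frac{2838124432}{781364971}$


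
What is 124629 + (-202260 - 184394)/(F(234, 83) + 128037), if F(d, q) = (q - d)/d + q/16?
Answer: 29872070671155/239693767 ≈ 1.2463e+5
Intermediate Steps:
F(d, q) = q/16 + (q - d)/d (F(d, q) = (q - d)/d + q*(1/16) = (q - d)/d + q/16 = q/16 + (q - d)/d)
124629 + (-202260 - 184394)/(F(234, 83) + 128037) = 124629 + (-202260 - 184394)/((-1 + (1/16)*83 + 83/234) + 128037) = 124629 - 386654/((-1 + 83/16 + 83*(1/234)) + 128037) = 124629 - 386654/((-1 + 83/16 + 83/234) + 128037) = 124629 - 386654/(8503/1872 + 128037) = 124629 - 386654/239693767/1872 = 124629 - 386654*1872/239693767 = 124629 - 723816288/239693767 = 29872070671155/239693767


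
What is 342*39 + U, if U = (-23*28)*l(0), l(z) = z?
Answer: 13338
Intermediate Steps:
U = 0 (U = -23*28*0 = -644*0 = 0)
342*39 + U = 342*39 + 0 = 13338 + 0 = 13338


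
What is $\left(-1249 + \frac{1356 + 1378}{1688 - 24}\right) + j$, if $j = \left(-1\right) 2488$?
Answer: $- \frac{3107817}{832} \approx -3735.4$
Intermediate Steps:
$j = -2488$
$\left(-1249 + \frac{1356 + 1378}{1688 - 24}\right) + j = \left(-1249 + \frac{1356 + 1378}{1688 - 24}\right) - 2488 = \left(-1249 + \frac{2734}{1664}\right) - 2488 = \left(-1249 + 2734 \cdot \frac{1}{1664}\right) - 2488 = \left(-1249 + \frac{1367}{832}\right) - 2488 = - \frac{1037801}{832} - 2488 = - \frac{3107817}{832}$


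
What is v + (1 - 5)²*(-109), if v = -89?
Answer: -1833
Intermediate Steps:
v + (1 - 5)²*(-109) = -89 + (1 - 5)²*(-109) = -89 + (-4)²*(-109) = -89 + 16*(-109) = -89 - 1744 = -1833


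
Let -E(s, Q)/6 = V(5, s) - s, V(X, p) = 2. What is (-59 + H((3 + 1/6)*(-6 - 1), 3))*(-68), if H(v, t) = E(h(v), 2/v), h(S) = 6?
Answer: 2380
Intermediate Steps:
E(s, Q) = -12 + 6*s (E(s, Q) = -6*(2 - s) = -12 + 6*s)
H(v, t) = 24 (H(v, t) = -12 + 6*6 = -12 + 36 = 24)
(-59 + H((3 + 1/6)*(-6 - 1), 3))*(-68) = (-59 + 24)*(-68) = -35*(-68) = 2380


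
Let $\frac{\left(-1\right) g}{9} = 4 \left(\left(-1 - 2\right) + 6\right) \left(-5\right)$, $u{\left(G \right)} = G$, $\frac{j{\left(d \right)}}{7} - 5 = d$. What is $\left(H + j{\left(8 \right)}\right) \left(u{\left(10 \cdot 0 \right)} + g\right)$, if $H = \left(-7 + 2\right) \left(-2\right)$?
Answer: $54540$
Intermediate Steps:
$j{\left(d \right)} = 35 + 7 d$
$g = 540$ ($g = - 9 \cdot 4 \left(\left(-1 - 2\right) + 6\right) \left(-5\right) = - 9 \cdot 4 \left(-3 + 6\right) \left(-5\right) = - 9 \cdot 4 \cdot 3 \left(-5\right) = - 9 \cdot 12 \left(-5\right) = \left(-9\right) \left(-60\right) = 540$)
$H = 10$ ($H = \left(-5\right) \left(-2\right) = 10$)
$\left(H + j{\left(8 \right)}\right) \left(u{\left(10 \cdot 0 \right)} + g\right) = \left(10 + \left(35 + 7 \cdot 8\right)\right) \left(10 \cdot 0 + 540\right) = \left(10 + \left(35 + 56\right)\right) \left(0 + 540\right) = \left(10 + 91\right) 540 = 101 \cdot 540 = 54540$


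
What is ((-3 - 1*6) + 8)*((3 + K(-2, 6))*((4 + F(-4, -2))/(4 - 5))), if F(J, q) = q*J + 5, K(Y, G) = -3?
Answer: 0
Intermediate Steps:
F(J, q) = 5 + J*q (F(J, q) = J*q + 5 = 5 + J*q)
((-3 - 1*6) + 8)*((3 + K(-2, 6))*((4 + F(-4, -2))/(4 - 5))) = ((-3 - 1*6) + 8)*((3 - 3)*((4 + (5 - 4*(-2)))/(4 - 5))) = ((-3 - 6) + 8)*(0*((4 + (5 + 8))/(-1))) = (-9 + 8)*(0*((4 + 13)*(-1))) = -0*17*(-1) = -0*(-17) = -1*0 = 0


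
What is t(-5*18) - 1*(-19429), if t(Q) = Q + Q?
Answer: 19249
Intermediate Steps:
t(Q) = 2*Q
t(-5*18) - 1*(-19429) = 2*(-5*18) - 1*(-19429) = 2*(-90) + 19429 = -180 + 19429 = 19249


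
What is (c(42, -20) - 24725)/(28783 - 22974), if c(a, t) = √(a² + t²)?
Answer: -24725/5809 + 2*√541/5809 ≈ -4.2483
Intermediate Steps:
(c(42, -20) - 24725)/(28783 - 22974) = (√(42² + (-20)²) - 24725)/(28783 - 22974) = (√(1764 + 400) - 24725)/5809 = (√2164 - 24725)*(1/5809) = (2*√541 - 24725)*(1/5809) = (-24725 + 2*√541)*(1/5809) = -24725/5809 + 2*√541/5809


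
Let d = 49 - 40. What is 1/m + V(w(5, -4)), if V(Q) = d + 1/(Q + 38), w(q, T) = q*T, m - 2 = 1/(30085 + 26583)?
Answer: 2165995/226674 ≈ 9.5556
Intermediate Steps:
d = 9
m = 113337/56668 (m = 2 + 1/(30085 + 26583) = 2 + 1/56668 = 113337/56668 ≈ 2.0000)
w(q, T) = T*q
V(Q) = 9 + 1/(38 + Q) (V(Q) = 9 + 1/(Q + 38) = 9 + 1/(38 + Q))
1/m + V(w(5, -4)) = 1/(113337/56668) + (343 + 9*(-4*5))/(38 - 4*5) = 56668/113337 + (343 + 9*(-20))/(38 - 20) = 56668/113337 + (343 - 180)/18 = 56668/113337 + (1/18)*163 = 56668/113337 + 163/18 = 2165995/226674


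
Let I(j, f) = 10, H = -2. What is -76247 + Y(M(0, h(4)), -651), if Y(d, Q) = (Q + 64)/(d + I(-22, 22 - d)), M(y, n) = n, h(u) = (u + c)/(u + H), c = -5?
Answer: -1449867/19 ≈ -76309.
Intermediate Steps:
h(u) = (-5 + u)/(-2 + u) (h(u) = (u - 5)/(u - 2) = (-5 + u)/(-2 + u))
Y(d, Q) = (64 + Q)/(10 + d) (Y(d, Q) = (Q + 64)/(d + 10) = (64 + Q)/(10 + d))
-76247 + Y(M(0, h(4)), -651) = -76247 + (64 - 651)/(10 + (-5 + 4)/(-2 + 4)) = -76247 - 587/(10 - 1/2) = -76247 - 587/(19/2) = -76247 + (2/19)*(-587) = -76247 - 1174/19 = -1449867/19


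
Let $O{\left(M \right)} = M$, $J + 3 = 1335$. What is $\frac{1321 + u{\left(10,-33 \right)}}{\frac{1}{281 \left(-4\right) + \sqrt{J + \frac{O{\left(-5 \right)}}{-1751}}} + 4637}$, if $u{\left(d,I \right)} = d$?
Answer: $\frac{13638785823761989}{47515430291379766} + \frac{1331 \sqrt{4083922087}}{47515430291379766} \approx 0.28704$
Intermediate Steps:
$J = 1332$ ($J = -3 + 1335 = 1332$)
$\frac{1321 + u{\left(10,-33 \right)}}{\frac{1}{281 \left(-4\right) + \sqrt{J + \frac{O{\left(-5 \right)}}{-1751}}} + 4637} = \frac{1321 + 10}{\frac{1}{281 \left(-4\right) + \sqrt{1332 - \frac{5}{-1751}}} + 4637} = \frac{1331}{\frac{1}{-1124 + \sqrt{1332 - - \frac{5}{1751}}} + 4637} = \frac{1331}{\frac{1}{-1124 + \sqrt{1332 + \frac{5}{1751}}} + 4637} = \frac{1331}{\frac{1}{-1124 + \sqrt{\frac{2332337}{1751}}} + 4637} = \frac{1331}{\frac{1}{-1124 + \frac{\sqrt{4083922087}}{1751}} + 4637} = \frac{1331}{4637 + \frac{1}{-1124 + \frac{\sqrt{4083922087}}{1751}}}$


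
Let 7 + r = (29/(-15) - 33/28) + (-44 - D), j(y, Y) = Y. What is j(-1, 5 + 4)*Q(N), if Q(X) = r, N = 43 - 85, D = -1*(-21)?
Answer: -94641/140 ≈ -676.01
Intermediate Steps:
D = 21
N = -42
r = -31547/420 (r = -7 + ((29/(-15) - 33/28) + (-44 - 1*21)) = -7 + ((29*(-1/15) - 33*1/28) + (-44 - 21)) = -7 + ((-29/15 - 33/28) - 65) = -7 + (-1307/420 - 65) = -7 - 28607/420 = -31547/420 ≈ -75.112)
Q(X) = -31547/420
j(-1, 5 + 4)*Q(N) = (5 + 4)*(-31547/420) = 9*(-31547/420) = -94641/140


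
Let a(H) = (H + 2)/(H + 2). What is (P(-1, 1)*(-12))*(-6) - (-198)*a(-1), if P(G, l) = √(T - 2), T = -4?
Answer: 198 + 72*I*√6 ≈ 198.0 + 176.36*I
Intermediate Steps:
P(G, l) = I*√6 (P(G, l) = √(-4 - 2) = √(-6) = I*√6)
a(H) = 1 (a(H) = (2 + H)/(2 + H) = 1)
(P(-1, 1)*(-12))*(-6) - (-198)*a(-1) = ((I*√6)*(-12))*(-6) - (-198) = -12*I*√6*(-6) - 1*(-198) = 72*I*√6 + 198 = 198 + 72*I*√6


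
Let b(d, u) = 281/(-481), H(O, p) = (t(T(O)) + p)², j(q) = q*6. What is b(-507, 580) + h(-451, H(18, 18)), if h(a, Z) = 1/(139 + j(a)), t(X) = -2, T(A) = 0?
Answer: -721808/1234727 ≈ -0.58459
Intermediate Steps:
j(q) = 6*q
H(O, p) = (-2 + p)²
b(d, u) = -281/481 (b(d, u) = 281*(-1/481) = -281/481)
h(a, Z) = 1/(139 + 6*a)
b(-507, 580) + h(-451, H(18, 18)) = -281/481 + 1/(139 + 6*(-451)) = -281/481 + 1/(139 - 2706) = -281/481 + 1/(-2567) = -281/481 - 1/2567 = -721808/1234727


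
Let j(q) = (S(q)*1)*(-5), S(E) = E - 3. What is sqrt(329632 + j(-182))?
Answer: sqrt(330557) ≈ 574.94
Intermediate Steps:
S(E) = -3 + E
j(q) = 15 - 5*q (j(q) = ((-3 + q)*1)*(-5) = (-3 + q)*(-5) = 15 - 5*q)
sqrt(329632 + j(-182)) = sqrt(329632 + (15 - 5*(-182))) = sqrt(329632 + (15 + 910)) = sqrt(329632 + 925) = sqrt(330557)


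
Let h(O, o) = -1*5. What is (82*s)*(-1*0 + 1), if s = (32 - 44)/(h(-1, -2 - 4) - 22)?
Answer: 328/9 ≈ 36.444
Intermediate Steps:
h(O, o) = -5
s = 4/9 (s = (32 - 44)/(-5 - 22) = -12/(-27) = -12*(-1/27) = 4/9 ≈ 0.44444)
(82*s)*(-1*0 + 1) = (82*(4/9))*(-1*0 + 1) = 328*(0 + 1)/9 = (328/9)*1 = 328/9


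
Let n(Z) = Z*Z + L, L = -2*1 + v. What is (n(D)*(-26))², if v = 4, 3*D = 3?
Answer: 6084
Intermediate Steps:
D = 1 (D = (⅓)*3 = 1)
L = 2 (L = -2*1 + 4 = -2 + 4 = 2)
n(Z) = 2 + Z² (n(Z) = Z*Z + 2 = Z² + 2 = 2 + Z²)
(n(D)*(-26))² = ((2 + 1²)*(-26))² = ((2 + 1)*(-26))² = (3*(-26))² = (-78)² = 6084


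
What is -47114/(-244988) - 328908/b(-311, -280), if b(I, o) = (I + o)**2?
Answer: -10687081345/14261608938 ≈ -0.74936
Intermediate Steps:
-47114/(-244988) - 328908/b(-311, -280) = -47114/(-244988) - 328908/(-311 - 280)**2 = -47114*(-1/244988) - 328908/((-591)**2) = 23557/122494 - 328908/349281 = 23557/122494 - 328908*1/349281 = 23557/122494 - 109636/116427 = -10687081345/14261608938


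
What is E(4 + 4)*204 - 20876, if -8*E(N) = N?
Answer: -21080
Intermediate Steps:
E(N) = -N/8
E(4 + 4)*204 - 20876 = -(4 + 4)/8*204 - 20876 = -⅛*8*204 - 20876 = -1*204 - 20876 = -204 - 20876 = -21080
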